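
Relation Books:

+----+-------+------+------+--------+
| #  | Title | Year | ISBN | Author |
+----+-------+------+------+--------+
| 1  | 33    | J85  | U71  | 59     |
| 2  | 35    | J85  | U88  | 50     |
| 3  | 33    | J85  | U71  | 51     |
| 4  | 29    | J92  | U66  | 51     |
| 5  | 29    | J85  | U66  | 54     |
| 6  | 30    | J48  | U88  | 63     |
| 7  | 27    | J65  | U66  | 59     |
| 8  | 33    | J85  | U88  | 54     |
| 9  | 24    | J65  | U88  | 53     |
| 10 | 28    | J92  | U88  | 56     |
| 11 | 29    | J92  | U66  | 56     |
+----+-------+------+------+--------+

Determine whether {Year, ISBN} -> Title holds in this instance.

No

(Year=J85, ISBN=U71): rows 1, 3 → Title = 33, 33 ✓
(Year=J85, ISBN=U88): rows 2, 8 → Title takes values {35, 33} — violation
(Year=J92, ISBN=U66): rows 4, 11 → Title = 29, 29 ✓
(Year=J85, ISBN=U66): row 5 → Title = 29 ✓
(Year=J48, ISBN=U88): row 6 → Title = 30 ✓
(Year=J65, ISBN=U66): row 7 → Title = 27 ✓
(Year=J65, ISBN=U88): row 9 → Title = 24 ✓
(Year=J92, ISBN=U88): row 10 → Title = 28 ✓
Two rows agree on {Year, ISBN} but differ on Title, so {Year, ISBN} -> Title does not hold.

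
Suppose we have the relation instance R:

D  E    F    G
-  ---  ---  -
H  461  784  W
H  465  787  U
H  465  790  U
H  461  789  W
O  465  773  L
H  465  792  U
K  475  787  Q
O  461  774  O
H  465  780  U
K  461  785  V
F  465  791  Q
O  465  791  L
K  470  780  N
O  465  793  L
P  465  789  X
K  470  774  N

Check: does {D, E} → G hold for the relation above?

(D=H, E=461): 2 rows → G = W, W ✓
(D=H, E=465): 4 rows → G = U, U, U, U ✓
(D=O, E=465): 3 rows → G = L, L, L ✓
(D=K, E=475): 1 row → G = Q ✓
(D=O, E=461): 1 row → G = O ✓
(D=K, E=461): 1 row → G = V ✓
(D=F, E=465): 1 row → G = Q ✓
(D=K, E=470): 2 rows → G = N, N ✓
(D=P, E=465): 1 row → G = X ✓
Every {D, E} value is associated with a single G value, so {D, E} → G holds.

Yes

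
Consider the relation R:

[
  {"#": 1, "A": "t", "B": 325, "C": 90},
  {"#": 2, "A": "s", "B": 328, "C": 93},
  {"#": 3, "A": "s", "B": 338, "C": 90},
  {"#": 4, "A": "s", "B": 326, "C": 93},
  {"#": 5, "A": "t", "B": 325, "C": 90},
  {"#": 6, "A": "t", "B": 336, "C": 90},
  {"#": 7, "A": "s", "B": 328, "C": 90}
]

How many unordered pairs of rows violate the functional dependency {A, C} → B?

4

(A=t, C=90): violating pairs (1,6), (5,6) — 2 pairs.
(A=s, C=93): violating pairs (2,4) — 1 pair.
(A=s, C=90): violating pairs (3,7) — 1 pair.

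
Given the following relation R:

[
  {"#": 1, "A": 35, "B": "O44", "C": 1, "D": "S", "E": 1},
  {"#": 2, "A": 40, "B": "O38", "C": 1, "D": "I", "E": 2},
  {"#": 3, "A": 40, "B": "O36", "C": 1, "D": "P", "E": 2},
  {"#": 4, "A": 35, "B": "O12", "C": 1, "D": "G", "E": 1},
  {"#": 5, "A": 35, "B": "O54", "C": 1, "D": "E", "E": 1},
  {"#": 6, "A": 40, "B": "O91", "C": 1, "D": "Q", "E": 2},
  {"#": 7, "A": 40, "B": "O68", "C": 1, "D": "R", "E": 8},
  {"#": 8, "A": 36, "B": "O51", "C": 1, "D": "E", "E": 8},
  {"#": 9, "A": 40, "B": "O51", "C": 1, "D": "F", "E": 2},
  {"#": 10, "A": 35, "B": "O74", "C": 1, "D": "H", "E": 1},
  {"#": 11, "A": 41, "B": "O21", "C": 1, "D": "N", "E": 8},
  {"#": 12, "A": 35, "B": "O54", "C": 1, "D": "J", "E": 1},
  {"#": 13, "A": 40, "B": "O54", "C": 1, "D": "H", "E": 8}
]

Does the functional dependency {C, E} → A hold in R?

(C=1, E=1): rows 1, 4, 5, 10, 12 → A = 35, 35, 35, 35, 35 ✓
(C=1, E=2): rows 2, 3, 6, 9 → A = 40, 40, 40, 40 ✓
(C=1, E=8): rows 7, 8, 11, 13 → A takes values {40, 36, 41} — violation
Two rows agree on {C, E} but differ on A, so {C, E} → A does not hold.

No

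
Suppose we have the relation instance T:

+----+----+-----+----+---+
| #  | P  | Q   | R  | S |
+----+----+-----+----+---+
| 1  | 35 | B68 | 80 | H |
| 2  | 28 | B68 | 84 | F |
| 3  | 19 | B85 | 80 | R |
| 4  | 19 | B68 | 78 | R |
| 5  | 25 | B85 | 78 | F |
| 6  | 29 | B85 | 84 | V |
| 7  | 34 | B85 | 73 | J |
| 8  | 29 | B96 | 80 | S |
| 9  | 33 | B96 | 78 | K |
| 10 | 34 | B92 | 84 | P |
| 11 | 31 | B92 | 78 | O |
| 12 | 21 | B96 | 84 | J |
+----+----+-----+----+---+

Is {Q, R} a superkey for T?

All 12 rows have distinct {Q, R} values, so {Q, R} → (all attributes) holds and {Q, R} is a superkey.

Yes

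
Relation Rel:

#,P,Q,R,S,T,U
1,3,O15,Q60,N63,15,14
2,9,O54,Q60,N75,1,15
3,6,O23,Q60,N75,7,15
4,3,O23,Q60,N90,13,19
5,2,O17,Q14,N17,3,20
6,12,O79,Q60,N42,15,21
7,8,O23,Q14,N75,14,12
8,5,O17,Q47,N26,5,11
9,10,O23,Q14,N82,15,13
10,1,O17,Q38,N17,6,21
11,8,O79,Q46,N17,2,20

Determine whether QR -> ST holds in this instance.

(Q=O15, R=Q60): row 1 → {S,T} = (N63, 15) ✓
(Q=O54, R=Q60): row 2 → {S,T} = (N75, 1) ✓
(Q=O23, R=Q60): rows 3, 4 → {S,T} takes values {(N75, 7), (N90, 13)} — violation
(Q=O17, R=Q14): row 5 → {S,T} = (N17, 3) ✓
(Q=O79, R=Q60): row 6 → {S,T} = (N42, 15) ✓
(Q=O23, R=Q14): rows 7, 9 → {S,T} takes values {(N75, 14), (N82, 15)} — violation
(Q=O17, R=Q47): row 8 → {S,T} = (N26, 5) ✓
(Q=O17, R=Q38): row 10 → {S,T} = (N17, 6) ✓
(Q=O79, R=Q46): row 11 → {S,T} = (N17, 2) ✓
Two rows agree on QR but differ on ST, so QR -> ST does not hold.

No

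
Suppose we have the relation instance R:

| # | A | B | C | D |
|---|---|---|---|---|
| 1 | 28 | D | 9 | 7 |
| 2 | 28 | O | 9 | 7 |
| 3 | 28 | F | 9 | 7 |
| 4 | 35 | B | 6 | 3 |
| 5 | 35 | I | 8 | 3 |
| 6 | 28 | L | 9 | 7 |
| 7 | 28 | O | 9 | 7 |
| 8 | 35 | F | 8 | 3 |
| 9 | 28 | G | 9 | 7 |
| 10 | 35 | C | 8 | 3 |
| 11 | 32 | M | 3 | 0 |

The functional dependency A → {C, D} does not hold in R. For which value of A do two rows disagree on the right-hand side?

35

A=28: rows 1, 2, 3, 6, 7, 9 → {C,D} = (9, 7), (9, 7), (9, 7), (9, 7), (9, 7), (9, 7) ✓
A=35: rows 4, 5, 8, 10 → {C,D} takes values {(6, 3), (8, 3)} — violation
A=32: row 11 → {C,D} = (3, 0) ✓
The only A value with inconsistent RHS is A=35.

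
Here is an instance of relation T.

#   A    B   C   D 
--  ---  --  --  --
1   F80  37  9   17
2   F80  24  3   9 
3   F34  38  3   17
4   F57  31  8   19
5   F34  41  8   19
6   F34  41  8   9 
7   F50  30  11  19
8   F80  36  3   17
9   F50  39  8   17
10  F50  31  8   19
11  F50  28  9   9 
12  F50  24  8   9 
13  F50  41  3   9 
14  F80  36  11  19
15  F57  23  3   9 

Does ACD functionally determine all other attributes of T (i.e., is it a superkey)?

All 15 rows have distinct ACD values, so ACD → (all attributes) holds and ACD is a superkey.

Yes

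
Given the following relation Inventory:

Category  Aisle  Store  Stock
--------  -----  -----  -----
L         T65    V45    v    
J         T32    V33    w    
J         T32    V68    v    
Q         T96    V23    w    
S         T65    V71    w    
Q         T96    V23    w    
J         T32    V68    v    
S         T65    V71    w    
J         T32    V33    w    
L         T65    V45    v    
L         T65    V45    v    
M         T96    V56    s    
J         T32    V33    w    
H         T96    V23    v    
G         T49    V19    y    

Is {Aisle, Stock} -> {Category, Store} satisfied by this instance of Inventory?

Yes

(Aisle=T65, Stock=v): 3 rows → {Category,Store} = (L, V45), (L, V45), (L, V45) ✓
(Aisle=T32, Stock=w): 3 rows → {Category,Store} = (J, V33), (J, V33), (J, V33) ✓
(Aisle=T32, Stock=v): 2 rows → {Category,Store} = (J, V68), (J, V68) ✓
(Aisle=T96, Stock=w): 2 rows → {Category,Store} = (Q, V23), (Q, V23) ✓
(Aisle=T65, Stock=w): 2 rows → {Category,Store} = (S, V71), (S, V71) ✓
(Aisle=T96, Stock=s): 1 row → {Category,Store} = (M, V56) ✓
(Aisle=T96, Stock=v): 1 row → {Category,Store} = (H, V23) ✓
(Aisle=T49, Stock=y): 1 row → {Category,Store} = (G, V19) ✓
Every {Aisle, Stock} value is associated with a single {Category, Store} value, so {Aisle, Stock} -> {Category, Store} holds.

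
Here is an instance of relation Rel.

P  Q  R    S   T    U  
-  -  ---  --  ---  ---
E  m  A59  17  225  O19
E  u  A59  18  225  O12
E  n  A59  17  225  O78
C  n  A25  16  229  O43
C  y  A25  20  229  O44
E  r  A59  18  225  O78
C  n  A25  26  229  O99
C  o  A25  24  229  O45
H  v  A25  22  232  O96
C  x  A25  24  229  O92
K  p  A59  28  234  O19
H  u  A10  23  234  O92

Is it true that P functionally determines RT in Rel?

P=E: 4 rows → {R,T} = (A59, 225), (A59, 225), (A59, 225), (A59, 225) ✓
P=C: 5 rows → {R,T} = (A25, 229), (A25, 229), (A25, 229), (A25, 229), (A25, 229) ✓
P=H: 2 rows → {R,T} takes values {(A25, 232), (A10, 234)} — violation
P=K: 1 row → {R,T} = (A59, 234) ✓
Two rows agree on P but differ on RT, so P -> RT does not hold.

No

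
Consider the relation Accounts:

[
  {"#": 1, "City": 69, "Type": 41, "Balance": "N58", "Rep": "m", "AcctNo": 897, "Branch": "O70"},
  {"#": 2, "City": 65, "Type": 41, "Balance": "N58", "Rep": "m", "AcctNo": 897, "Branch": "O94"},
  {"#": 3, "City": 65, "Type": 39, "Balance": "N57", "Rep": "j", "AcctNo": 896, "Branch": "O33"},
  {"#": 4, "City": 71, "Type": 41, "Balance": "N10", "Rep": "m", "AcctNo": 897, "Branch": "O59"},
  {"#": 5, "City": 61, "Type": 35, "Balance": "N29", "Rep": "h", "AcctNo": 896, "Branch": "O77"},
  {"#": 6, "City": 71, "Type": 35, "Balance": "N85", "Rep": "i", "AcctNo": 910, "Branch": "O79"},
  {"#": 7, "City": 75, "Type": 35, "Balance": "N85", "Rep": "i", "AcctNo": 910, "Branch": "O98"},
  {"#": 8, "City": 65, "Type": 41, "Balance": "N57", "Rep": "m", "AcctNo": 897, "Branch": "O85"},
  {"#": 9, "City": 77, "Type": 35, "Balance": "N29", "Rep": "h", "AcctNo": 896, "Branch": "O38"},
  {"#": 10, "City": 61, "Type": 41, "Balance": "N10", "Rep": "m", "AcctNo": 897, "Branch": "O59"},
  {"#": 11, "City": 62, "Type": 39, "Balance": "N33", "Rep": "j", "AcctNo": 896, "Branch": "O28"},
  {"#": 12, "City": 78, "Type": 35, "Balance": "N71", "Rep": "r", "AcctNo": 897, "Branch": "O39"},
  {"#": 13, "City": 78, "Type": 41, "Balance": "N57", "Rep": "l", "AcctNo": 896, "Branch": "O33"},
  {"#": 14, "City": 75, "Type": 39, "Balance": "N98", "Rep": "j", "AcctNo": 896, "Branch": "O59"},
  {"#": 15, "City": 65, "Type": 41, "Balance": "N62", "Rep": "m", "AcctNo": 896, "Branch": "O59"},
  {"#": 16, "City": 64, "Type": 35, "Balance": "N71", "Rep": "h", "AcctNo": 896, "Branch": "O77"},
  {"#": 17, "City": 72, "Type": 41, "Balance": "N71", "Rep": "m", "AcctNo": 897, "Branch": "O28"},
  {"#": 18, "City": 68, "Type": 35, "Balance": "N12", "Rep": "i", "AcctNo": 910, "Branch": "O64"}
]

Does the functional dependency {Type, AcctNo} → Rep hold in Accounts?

(Type=41, AcctNo=897): rows 1, 2, 4, 8, 10, 17 → Rep = m, m, m, m, m, m ✓
(Type=39, AcctNo=896): rows 3, 11, 14 → Rep = j, j, j ✓
(Type=35, AcctNo=896): rows 5, 9, 16 → Rep = h, h, h ✓
(Type=35, AcctNo=910): rows 6, 7, 18 → Rep = i, i, i ✓
(Type=35, AcctNo=897): row 12 → Rep = r ✓
(Type=41, AcctNo=896): rows 13, 15 → Rep takes values {l, m} — violation
Two rows agree on {Type, AcctNo} but differ on Rep, so {Type, AcctNo} → Rep does not hold.

No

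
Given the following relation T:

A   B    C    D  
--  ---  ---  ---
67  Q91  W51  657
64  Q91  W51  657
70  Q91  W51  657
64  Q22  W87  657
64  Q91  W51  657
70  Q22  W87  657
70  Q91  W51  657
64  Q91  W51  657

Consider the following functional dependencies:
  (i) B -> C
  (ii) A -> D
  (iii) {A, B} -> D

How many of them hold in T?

3

(i) B -> C: every LHS value maps to a single RHS value — holds.
(ii) A -> D: every LHS value maps to a single RHS value — holds.
(iii) {A, B} -> D: every LHS value maps to a single RHS value — holds.
3 of the 3 dependencies hold.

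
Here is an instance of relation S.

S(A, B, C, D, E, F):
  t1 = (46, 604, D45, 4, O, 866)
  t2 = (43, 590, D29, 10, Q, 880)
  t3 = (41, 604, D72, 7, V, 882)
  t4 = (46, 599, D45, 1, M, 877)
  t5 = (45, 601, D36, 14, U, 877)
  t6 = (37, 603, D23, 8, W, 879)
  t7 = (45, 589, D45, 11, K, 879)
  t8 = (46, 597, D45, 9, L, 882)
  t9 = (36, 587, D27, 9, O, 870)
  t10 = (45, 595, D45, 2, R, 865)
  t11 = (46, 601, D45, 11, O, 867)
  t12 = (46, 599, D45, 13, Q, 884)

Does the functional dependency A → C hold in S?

A=46: rows 1, 4, 8, 11, 12 → C = D45, D45, D45, D45, D45 ✓
A=43: row 2 → C = D29 ✓
A=41: row 3 → C = D72 ✓
A=45: rows 5, 7, 10 → C takes values {D36, D45} — violation
A=37: row 6 → C = D23 ✓
A=36: row 9 → C = D27 ✓
Two rows agree on A but differ on C, so A → C does not hold.

No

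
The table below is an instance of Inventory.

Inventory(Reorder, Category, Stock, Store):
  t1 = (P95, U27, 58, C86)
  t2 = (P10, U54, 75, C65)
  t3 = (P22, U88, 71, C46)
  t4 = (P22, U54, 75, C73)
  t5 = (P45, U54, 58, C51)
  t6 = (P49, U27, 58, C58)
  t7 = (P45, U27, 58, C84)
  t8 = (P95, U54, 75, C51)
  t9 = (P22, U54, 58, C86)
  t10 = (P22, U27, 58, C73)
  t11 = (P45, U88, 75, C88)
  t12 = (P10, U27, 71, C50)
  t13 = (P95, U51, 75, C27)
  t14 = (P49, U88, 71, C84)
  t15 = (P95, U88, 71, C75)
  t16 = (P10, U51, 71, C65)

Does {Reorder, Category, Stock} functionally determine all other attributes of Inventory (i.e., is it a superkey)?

All 16 rows have distinct {Reorder, Category, Stock} values, so {Reorder, Category, Stock} → (all attributes) holds and {Reorder, Category, Stock} is a superkey.

Yes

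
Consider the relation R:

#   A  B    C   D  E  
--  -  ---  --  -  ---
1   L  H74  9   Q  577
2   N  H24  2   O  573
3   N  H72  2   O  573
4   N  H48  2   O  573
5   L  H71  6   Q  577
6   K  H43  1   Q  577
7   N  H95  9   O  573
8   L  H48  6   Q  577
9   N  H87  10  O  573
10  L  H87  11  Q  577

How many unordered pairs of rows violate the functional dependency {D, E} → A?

(D=Q, E=577): violating pairs (1,6), (5,6), (6,8), (6,10) — 4 pairs.
(D=O, E=573): all 5 rows agree on A — 0 pairs.

4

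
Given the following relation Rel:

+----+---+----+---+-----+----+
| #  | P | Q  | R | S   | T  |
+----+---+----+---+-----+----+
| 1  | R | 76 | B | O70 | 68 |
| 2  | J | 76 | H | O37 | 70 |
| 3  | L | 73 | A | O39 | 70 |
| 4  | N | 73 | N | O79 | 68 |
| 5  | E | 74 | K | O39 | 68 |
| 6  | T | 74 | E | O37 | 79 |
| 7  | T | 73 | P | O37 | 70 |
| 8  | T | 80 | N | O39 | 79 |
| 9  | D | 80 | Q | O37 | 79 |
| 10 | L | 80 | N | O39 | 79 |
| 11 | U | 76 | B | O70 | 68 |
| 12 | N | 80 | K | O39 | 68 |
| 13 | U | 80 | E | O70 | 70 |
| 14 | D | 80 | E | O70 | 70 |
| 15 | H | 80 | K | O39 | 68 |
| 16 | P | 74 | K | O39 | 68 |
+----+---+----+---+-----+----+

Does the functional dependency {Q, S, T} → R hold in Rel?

Yes

(Q=76, S=O70, T=68): rows 1, 11 → R = B, B ✓
(Q=76, S=O37, T=70): row 2 → R = H ✓
(Q=73, S=O39, T=70): row 3 → R = A ✓
(Q=73, S=O79, T=68): row 4 → R = N ✓
(Q=74, S=O39, T=68): rows 5, 16 → R = K, K ✓
(Q=74, S=O37, T=79): row 6 → R = E ✓
(Q=73, S=O37, T=70): row 7 → R = P ✓
(Q=80, S=O39, T=79): rows 8, 10 → R = N, N ✓
(Q=80, S=O37, T=79): row 9 → R = Q ✓
(Q=80, S=O39, T=68): rows 12, 15 → R = K, K ✓
(Q=80, S=O70, T=70): rows 13, 14 → R = E, E ✓
Every {Q, S, T} value is associated with a single R value, so {Q, S, T} → R holds.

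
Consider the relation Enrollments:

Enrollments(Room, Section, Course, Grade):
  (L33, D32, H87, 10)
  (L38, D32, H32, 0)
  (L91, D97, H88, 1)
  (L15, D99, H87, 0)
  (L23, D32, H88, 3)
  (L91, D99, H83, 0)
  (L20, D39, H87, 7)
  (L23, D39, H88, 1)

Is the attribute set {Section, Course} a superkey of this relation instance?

Yes

All 8 rows have distinct {Section, Course} values, so {Section, Course} → (all attributes) holds and {Section, Course} is a superkey.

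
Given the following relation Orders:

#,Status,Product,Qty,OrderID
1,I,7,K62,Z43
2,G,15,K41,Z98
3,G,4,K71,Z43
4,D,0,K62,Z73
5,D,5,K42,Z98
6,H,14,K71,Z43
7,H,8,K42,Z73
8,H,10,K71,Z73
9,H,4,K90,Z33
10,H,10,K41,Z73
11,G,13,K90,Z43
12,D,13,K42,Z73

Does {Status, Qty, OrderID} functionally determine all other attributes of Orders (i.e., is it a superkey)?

Yes

All 12 rows have distinct {Status, Qty, OrderID} values, so {Status, Qty, OrderID} → (all attributes) holds and {Status, Qty, OrderID} is a superkey.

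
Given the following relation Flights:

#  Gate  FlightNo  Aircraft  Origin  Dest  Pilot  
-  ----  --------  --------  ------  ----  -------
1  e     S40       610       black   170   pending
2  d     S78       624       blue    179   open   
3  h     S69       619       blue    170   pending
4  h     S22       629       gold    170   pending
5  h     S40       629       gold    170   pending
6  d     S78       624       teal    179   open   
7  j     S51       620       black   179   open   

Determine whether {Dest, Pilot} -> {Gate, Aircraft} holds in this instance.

No

(Dest=170, Pilot=pending): rows 1, 3, 4, 5 → {Gate,Aircraft} takes values {(e, 610), (h, 619), (h, 629)} — violation
(Dest=179, Pilot=open): rows 2, 6, 7 → {Gate,Aircraft} takes values {(d, 624), (j, 620)} — violation
Two rows agree on {Dest, Pilot} but differ on {Gate, Aircraft}, so {Dest, Pilot} -> {Gate, Aircraft} does not hold.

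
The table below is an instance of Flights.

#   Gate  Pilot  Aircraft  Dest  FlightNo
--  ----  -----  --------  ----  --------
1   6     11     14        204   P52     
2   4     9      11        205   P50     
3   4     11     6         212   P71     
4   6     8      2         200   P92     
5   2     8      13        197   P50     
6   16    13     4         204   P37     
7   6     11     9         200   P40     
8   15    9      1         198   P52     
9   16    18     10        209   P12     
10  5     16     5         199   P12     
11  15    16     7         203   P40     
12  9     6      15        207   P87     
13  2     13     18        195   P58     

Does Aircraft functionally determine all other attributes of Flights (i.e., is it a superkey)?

Yes

All 13 rows have distinct Aircraft values, so Aircraft → (all attributes) holds and Aircraft is a superkey.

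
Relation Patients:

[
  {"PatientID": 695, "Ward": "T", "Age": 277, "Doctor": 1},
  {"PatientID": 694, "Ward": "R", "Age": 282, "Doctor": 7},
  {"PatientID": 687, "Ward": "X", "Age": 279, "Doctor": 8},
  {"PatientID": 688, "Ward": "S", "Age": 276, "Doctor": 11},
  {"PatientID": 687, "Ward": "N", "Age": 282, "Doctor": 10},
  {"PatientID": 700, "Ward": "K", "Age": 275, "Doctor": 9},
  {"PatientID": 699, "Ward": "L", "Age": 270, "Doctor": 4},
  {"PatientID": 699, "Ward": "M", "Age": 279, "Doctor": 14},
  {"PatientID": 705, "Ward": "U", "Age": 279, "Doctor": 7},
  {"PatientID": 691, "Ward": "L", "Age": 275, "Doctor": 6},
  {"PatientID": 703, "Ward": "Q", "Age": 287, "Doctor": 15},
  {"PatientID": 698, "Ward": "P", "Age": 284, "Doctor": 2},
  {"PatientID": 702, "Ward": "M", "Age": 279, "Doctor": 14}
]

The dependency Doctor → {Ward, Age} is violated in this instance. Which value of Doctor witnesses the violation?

7

Doctor=1: 1 row → {Ward,Age} = (T, 277) ✓
Doctor=7: 2 rows → {Ward,Age} takes values {(R, 282), (U, 279)} — violation
Doctor=8: 1 row → {Ward,Age} = (X, 279) ✓
Doctor=11: 1 row → {Ward,Age} = (S, 276) ✓
Doctor=10: 1 row → {Ward,Age} = (N, 282) ✓
Doctor=9: 1 row → {Ward,Age} = (K, 275) ✓
Doctor=4: 1 row → {Ward,Age} = (L, 270) ✓
Doctor=14: 2 rows → {Ward,Age} = (M, 279), (M, 279) ✓
Doctor=6: 1 row → {Ward,Age} = (L, 275) ✓
Doctor=15: 1 row → {Ward,Age} = (Q, 287) ✓
Doctor=2: 1 row → {Ward,Age} = (P, 284) ✓
The only Doctor value with inconsistent RHS is Doctor=7.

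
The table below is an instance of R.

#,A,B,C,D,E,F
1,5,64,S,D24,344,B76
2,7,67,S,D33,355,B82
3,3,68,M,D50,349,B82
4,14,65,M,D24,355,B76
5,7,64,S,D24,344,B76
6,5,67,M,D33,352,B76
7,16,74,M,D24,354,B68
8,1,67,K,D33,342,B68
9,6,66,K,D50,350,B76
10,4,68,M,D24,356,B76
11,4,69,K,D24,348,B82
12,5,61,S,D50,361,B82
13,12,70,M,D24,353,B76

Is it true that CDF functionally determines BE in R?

No

(C=S, D=D24, F=B76): rows 1, 5 → {B,E} = (64, 344), (64, 344) ✓
(C=S, D=D33, F=B82): row 2 → {B,E} = (67, 355) ✓
(C=M, D=D50, F=B82): row 3 → {B,E} = (68, 349) ✓
(C=M, D=D24, F=B76): rows 4, 10, 13 → {B,E} takes values {(65, 355), (68, 356), (70, 353)} — violation
(C=M, D=D33, F=B76): row 6 → {B,E} = (67, 352) ✓
(C=M, D=D24, F=B68): row 7 → {B,E} = (74, 354) ✓
(C=K, D=D33, F=B68): row 8 → {B,E} = (67, 342) ✓
(C=K, D=D50, F=B76): row 9 → {B,E} = (66, 350) ✓
(C=K, D=D24, F=B82): row 11 → {B,E} = (69, 348) ✓
(C=S, D=D50, F=B82): row 12 → {B,E} = (61, 361) ✓
Two rows agree on CDF but differ on BE, so CDF -> BE does not hold.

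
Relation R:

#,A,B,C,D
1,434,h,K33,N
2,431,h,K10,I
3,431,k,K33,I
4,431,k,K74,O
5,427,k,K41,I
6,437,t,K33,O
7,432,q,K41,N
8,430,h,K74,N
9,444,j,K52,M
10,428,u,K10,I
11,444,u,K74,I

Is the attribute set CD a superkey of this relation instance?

No

Rows 2 and 10 have the same CD value (C=K10, D=I) but are distinct tuples, so CD does not determine every attribute — not a superkey.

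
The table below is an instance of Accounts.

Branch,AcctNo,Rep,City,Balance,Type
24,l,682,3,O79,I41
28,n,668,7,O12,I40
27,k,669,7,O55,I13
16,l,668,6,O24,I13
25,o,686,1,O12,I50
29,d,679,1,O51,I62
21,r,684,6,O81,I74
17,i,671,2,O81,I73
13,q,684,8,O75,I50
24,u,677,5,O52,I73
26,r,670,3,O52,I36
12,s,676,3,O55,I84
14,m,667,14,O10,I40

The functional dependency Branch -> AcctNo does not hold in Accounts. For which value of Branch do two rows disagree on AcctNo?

Branch=24: 2 rows → AcctNo takes values {l, u} — violation
Branch=28: 1 row → AcctNo = n ✓
Branch=27: 1 row → AcctNo = k ✓
Branch=16: 1 row → AcctNo = l ✓
Branch=25: 1 row → AcctNo = o ✓
Branch=29: 1 row → AcctNo = d ✓
Branch=21: 1 row → AcctNo = r ✓
Branch=17: 1 row → AcctNo = i ✓
Branch=13: 1 row → AcctNo = q ✓
Branch=26: 1 row → AcctNo = r ✓
Branch=12: 1 row → AcctNo = s ✓
Branch=14: 1 row → AcctNo = m ✓
The only Branch value with inconsistent AcctNo is Branch=24.

24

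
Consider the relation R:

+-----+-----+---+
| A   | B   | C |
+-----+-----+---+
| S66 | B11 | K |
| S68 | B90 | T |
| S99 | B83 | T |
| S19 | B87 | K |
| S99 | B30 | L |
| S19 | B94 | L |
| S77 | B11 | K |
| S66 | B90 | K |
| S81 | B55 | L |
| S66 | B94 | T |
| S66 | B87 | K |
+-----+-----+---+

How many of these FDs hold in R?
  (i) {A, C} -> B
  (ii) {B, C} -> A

(i) {A, C} -> B: (A=S66, C=K): 3 rows → B takes values {B11, B90, B87} — violation — fails.
(ii) {B, C} -> A: (B=B11, C=K): 2 rows → A takes values {S66, S77} — violation; (B=B87, C=K): 2 rows → A takes values {S19, S66} — violation — fails.
None of the 2 dependencies hold.

0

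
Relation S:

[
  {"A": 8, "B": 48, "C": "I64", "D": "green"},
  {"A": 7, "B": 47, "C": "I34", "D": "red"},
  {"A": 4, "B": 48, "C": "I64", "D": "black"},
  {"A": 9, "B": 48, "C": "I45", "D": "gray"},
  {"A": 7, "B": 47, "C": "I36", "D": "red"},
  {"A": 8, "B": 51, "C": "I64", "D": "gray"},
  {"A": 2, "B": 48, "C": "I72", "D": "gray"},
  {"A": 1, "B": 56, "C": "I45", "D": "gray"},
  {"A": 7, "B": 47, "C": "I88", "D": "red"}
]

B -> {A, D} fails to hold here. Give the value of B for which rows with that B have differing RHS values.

48

B=48: 4 rows → {A,D} takes values {(8, green), (4, black), (9, gray), (2, gray)} — violation
B=47: 3 rows → {A,D} = (7, red), (7, red), (7, red) ✓
B=51: 1 row → {A,D} = (8, gray) ✓
B=56: 1 row → {A,D} = (1, gray) ✓
The only B value with inconsistent RHS is B=48.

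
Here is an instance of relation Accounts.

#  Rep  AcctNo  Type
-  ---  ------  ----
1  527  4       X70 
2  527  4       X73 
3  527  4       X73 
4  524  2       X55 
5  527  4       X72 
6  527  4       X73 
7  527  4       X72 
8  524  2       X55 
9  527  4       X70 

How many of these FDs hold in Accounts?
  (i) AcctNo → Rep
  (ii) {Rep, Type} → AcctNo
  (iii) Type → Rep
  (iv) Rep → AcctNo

(i) AcctNo → Rep: every LHS value maps to a single RHS value — holds.
(ii) {Rep, Type} → AcctNo: every LHS value maps to a single RHS value — holds.
(iii) Type → Rep: every LHS value maps to a single RHS value — holds.
(iv) Rep → AcctNo: every LHS value maps to a single RHS value — holds.
4 of the 4 dependencies hold.

4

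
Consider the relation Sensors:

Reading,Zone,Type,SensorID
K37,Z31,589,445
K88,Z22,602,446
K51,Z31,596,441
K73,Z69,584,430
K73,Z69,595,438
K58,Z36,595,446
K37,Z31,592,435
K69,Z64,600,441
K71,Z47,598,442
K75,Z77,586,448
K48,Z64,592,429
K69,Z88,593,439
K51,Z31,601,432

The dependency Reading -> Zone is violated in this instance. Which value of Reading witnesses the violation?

K69

Reading=K37: 2 rows → Zone = Z31, Z31 ✓
Reading=K88: 1 row → Zone = Z22 ✓
Reading=K51: 2 rows → Zone = Z31, Z31 ✓
Reading=K73: 2 rows → Zone = Z69, Z69 ✓
Reading=K58: 1 row → Zone = Z36 ✓
Reading=K69: 2 rows → Zone takes values {Z64, Z88} — violation
Reading=K71: 1 row → Zone = Z47 ✓
Reading=K75: 1 row → Zone = Z77 ✓
Reading=K48: 1 row → Zone = Z64 ✓
The only Reading value with inconsistent Zone is Reading=K69.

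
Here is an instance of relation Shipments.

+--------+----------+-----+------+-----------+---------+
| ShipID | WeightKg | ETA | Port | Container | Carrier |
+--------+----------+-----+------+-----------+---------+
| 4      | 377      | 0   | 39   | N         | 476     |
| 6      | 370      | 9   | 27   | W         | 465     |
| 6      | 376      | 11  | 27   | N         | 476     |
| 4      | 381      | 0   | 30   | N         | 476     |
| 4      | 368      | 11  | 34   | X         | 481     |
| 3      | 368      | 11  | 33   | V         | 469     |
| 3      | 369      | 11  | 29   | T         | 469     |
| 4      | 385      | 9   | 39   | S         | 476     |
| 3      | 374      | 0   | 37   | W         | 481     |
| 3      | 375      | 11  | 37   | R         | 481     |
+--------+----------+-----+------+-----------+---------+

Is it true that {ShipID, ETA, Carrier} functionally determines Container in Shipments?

(ShipID=4, ETA=0, Carrier=476): 2 rows → Container = N, N ✓
(ShipID=6, ETA=9, Carrier=465): 1 row → Container = W ✓
(ShipID=6, ETA=11, Carrier=476): 1 row → Container = N ✓
(ShipID=4, ETA=11, Carrier=481): 1 row → Container = X ✓
(ShipID=3, ETA=11, Carrier=469): 2 rows → Container takes values {V, T} — violation
(ShipID=4, ETA=9, Carrier=476): 1 row → Container = S ✓
(ShipID=3, ETA=0, Carrier=481): 1 row → Container = W ✓
(ShipID=3, ETA=11, Carrier=481): 1 row → Container = R ✓
Two rows agree on {ShipID, ETA, Carrier} but differ on Container, so {ShipID, ETA, Carrier} → Container does not hold.

No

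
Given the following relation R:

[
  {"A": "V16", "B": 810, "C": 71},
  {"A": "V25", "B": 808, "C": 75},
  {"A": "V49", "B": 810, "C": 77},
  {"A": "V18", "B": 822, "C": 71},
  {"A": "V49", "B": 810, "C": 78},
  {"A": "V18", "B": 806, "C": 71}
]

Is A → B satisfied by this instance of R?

A=V16: 1 row → B = 810 ✓
A=V25: 1 row → B = 808 ✓
A=V49: 2 rows → B = 810, 810 ✓
A=V18: 2 rows → B takes values {822, 806} — violation
Two rows agree on A but differ on B, so A → B does not hold.

No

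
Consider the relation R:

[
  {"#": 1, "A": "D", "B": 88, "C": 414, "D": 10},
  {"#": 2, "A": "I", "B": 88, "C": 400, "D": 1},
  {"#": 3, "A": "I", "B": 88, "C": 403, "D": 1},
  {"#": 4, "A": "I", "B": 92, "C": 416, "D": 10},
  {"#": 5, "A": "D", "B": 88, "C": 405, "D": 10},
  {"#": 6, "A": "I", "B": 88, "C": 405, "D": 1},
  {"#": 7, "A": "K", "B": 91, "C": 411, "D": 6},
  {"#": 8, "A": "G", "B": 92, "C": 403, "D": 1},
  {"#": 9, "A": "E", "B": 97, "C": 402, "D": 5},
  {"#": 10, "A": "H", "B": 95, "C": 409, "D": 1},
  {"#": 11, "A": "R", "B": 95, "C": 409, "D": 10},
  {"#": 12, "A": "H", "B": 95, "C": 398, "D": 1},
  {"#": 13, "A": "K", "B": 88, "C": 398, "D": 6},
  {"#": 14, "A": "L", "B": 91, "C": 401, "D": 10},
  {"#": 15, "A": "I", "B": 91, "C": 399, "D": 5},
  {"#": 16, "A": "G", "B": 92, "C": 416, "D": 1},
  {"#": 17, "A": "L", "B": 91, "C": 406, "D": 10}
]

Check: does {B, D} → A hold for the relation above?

(B=88, D=10): rows 1, 5 → A = D, D ✓
(B=88, D=1): rows 2, 3, 6 → A = I, I, I ✓
(B=92, D=10): row 4 → A = I ✓
(B=91, D=6): row 7 → A = K ✓
(B=92, D=1): rows 8, 16 → A = G, G ✓
(B=97, D=5): row 9 → A = E ✓
(B=95, D=1): rows 10, 12 → A = H, H ✓
(B=95, D=10): row 11 → A = R ✓
(B=88, D=6): row 13 → A = K ✓
(B=91, D=10): rows 14, 17 → A = L, L ✓
(B=91, D=5): row 15 → A = I ✓
Every {B, D} value is associated with a single A value, so {B, D} → A holds.

Yes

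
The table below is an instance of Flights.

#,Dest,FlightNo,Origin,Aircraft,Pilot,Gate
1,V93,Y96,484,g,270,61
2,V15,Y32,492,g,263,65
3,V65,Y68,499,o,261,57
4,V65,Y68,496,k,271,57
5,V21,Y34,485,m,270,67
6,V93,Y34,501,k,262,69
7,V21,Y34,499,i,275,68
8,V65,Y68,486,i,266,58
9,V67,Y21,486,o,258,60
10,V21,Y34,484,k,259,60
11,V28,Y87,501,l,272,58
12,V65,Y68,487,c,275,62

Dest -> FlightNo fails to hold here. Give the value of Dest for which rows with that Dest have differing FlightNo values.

V93

Dest=V93: rows 1, 6 → FlightNo takes values {Y96, Y34} — violation
Dest=V15: row 2 → FlightNo = Y32 ✓
Dest=V65: rows 3, 4, 8, 12 → FlightNo = Y68, Y68, Y68, Y68 ✓
Dest=V21: rows 5, 7, 10 → FlightNo = Y34, Y34, Y34 ✓
Dest=V67: row 9 → FlightNo = Y21 ✓
Dest=V28: row 11 → FlightNo = Y87 ✓
The only Dest value with inconsistent FlightNo is Dest=V93.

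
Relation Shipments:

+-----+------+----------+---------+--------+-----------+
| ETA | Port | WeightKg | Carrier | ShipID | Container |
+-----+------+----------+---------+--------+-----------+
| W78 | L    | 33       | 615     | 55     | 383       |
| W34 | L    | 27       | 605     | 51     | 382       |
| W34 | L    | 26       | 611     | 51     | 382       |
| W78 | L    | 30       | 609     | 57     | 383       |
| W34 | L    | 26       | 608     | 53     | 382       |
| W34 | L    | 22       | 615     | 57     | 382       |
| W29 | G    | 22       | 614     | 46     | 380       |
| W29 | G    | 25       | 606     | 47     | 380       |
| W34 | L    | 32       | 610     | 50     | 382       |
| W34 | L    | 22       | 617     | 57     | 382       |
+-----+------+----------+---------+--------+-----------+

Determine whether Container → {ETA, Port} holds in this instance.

Yes

Container=383: 2 rows → {ETA,Port} = (W78, L), (W78, L) ✓
Container=382: 6 rows → {ETA,Port} = (W34, L), (W34, L), (W34, L), (W34, L), (W34, L), (W34, L) ✓
Container=380: 2 rows → {ETA,Port} = (W29, G), (W29, G) ✓
Every Container value is associated with a single {ETA, Port} value, so Container → {ETA, Port} holds.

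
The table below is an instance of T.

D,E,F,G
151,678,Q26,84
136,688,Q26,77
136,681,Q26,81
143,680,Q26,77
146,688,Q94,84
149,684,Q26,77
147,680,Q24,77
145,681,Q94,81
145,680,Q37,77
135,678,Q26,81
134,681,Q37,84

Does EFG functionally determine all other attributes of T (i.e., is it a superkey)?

Yes

All 11 rows have distinct EFG values, so EFG → (all attributes) holds and EFG is a superkey.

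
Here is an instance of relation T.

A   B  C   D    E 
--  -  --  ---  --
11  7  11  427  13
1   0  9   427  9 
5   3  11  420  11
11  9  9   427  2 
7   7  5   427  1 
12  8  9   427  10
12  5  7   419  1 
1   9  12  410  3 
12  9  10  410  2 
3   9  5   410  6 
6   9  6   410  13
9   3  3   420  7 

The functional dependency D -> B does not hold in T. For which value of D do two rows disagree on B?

427

D=427: 5 rows → B takes values {7, 0, 9, 8} — violation
D=420: 2 rows → B = 3, 3 ✓
D=419: 1 row → B = 5 ✓
D=410: 4 rows → B = 9, 9, 9, 9 ✓
The only D value with inconsistent B is D=427.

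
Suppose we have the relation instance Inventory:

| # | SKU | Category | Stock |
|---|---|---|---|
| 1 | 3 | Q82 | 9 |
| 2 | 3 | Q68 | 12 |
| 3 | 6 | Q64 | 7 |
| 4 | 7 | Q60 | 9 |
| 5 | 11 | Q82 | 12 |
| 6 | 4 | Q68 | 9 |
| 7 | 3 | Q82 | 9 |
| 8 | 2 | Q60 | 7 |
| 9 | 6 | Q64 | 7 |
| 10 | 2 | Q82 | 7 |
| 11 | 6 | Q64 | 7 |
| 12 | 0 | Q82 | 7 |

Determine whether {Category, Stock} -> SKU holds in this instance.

No

(Category=Q82, Stock=9): rows 1, 7 → SKU = 3, 3 ✓
(Category=Q68, Stock=12): row 2 → SKU = 3 ✓
(Category=Q64, Stock=7): rows 3, 9, 11 → SKU = 6, 6, 6 ✓
(Category=Q60, Stock=9): row 4 → SKU = 7 ✓
(Category=Q82, Stock=12): row 5 → SKU = 11 ✓
(Category=Q68, Stock=9): row 6 → SKU = 4 ✓
(Category=Q60, Stock=7): row 8 → SKU = 2 ✓
(Category=Q82, Stock=7): rows 10, 12 → SKU takes values {2, 0} — violation
Two rows agree on {Category, Stock} but differ on SKU, so {Category, Stock} -> SKU does not hold.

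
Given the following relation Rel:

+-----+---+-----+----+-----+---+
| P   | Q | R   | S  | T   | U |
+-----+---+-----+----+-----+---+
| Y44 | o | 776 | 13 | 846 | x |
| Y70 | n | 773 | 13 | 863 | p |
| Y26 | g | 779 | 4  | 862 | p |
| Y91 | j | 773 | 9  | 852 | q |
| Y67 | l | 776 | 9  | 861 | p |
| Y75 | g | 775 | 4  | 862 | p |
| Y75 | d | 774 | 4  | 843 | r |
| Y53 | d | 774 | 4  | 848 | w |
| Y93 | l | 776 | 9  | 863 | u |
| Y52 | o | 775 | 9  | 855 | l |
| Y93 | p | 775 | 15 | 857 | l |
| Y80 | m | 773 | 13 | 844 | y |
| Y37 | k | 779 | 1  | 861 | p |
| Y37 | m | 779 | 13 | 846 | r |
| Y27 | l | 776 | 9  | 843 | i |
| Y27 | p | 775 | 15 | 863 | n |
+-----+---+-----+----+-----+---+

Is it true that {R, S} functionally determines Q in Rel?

(R=776, S=13): 1 row → Q = o ✓
(R=773, S=13): 2 rows → Q takes values {n, m} — violation
(R=779, S=4): 1 row → Q = g ✓
(R=773, S=9): 1 row → Q = j ✓
(R=776, S=9): 3 rows → Q = l, l, l ✓
(R=775, S=4): 1 row → Q = g ✓
(R=774, S=4): 2 rows → Q = d, d ✓
(R=775, S=9): 1 row → Q = o ✓
(R=775, S=15): 2 rows → Q = p, p ✓
(R=779, S=1): 1 row → Q = k ✓
(R=779, S=13): 1 row → Q = m ✓
Two rows agree on {R, S} but differ on Q, so {R, S} -> Q does not hold.

No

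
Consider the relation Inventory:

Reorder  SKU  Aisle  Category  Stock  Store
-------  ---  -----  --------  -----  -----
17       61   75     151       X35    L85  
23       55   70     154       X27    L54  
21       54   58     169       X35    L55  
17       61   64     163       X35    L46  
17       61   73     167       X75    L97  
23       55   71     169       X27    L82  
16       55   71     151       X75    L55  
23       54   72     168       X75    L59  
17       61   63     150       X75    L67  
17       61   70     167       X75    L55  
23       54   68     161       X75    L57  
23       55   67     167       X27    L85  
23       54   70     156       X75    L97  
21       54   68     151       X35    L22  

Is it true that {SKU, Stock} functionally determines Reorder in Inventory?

(SKU=61, Stock=X35): 2 rows → Reorder = 17, 17 ✓
(SKU=55, Stock=X27): 3 rows → Reorder = 23, 23, 23 ✓
(SKU=54, Stock=X35): 2 rows → Reorder = 21, 21 ✓
(SKU=61, Stock=X75): 3 rows → Reorder = 17, 17, 17 ✓
(SKU=55, Stock=X75): 1 row → Reorder = 16 ✓
(SKU=54, Stock=X75): 3 rows → Reorder = 23, 23, 23 ✓
Every {SKU, Stock} value is associated with a single Reorder value, so {SKU, Stock} → Reorder holds.

Yes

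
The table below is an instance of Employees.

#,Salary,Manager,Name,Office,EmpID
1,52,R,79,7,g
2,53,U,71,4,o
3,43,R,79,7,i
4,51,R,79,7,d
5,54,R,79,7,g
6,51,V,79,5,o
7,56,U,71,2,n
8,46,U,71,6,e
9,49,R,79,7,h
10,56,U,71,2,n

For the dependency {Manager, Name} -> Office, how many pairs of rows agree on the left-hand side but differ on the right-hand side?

5

(Manager=R, Name=79): all 5 rows agree on Office — 0 pairs.
(Manager=U, Name=71): violating pairs (2,7), (2,8), (2,10), (7,8), (8,10) — 5 pairs.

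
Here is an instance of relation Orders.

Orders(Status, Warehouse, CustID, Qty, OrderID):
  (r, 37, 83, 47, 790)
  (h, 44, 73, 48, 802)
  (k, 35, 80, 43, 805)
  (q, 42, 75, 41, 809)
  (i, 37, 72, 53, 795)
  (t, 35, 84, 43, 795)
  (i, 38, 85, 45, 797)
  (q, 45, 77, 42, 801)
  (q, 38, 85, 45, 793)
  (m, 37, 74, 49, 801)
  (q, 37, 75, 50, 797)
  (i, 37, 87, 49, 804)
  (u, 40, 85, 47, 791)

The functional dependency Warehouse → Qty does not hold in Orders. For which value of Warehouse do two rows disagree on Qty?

37

Warehouse=37: 5 rows → Qty takes values {47, 53, 49, 50} — violation
Warehouse=44: 1 row → Qty = 48 ✓
Warehouse=35: 2 rows → Qty = 43, 43 ✓
Warehouse=42: 1 row → Qty = 41 ✓
Warehouse=38: 2 rows → Qty = 45, 45 ✓
Warehouse=45: 1 row → Qty = 42 ✓
Warehouse=40: 1 row → Qty = 47 ✓
The only Warehouse value with inconsistent Qty is Warehouse=37.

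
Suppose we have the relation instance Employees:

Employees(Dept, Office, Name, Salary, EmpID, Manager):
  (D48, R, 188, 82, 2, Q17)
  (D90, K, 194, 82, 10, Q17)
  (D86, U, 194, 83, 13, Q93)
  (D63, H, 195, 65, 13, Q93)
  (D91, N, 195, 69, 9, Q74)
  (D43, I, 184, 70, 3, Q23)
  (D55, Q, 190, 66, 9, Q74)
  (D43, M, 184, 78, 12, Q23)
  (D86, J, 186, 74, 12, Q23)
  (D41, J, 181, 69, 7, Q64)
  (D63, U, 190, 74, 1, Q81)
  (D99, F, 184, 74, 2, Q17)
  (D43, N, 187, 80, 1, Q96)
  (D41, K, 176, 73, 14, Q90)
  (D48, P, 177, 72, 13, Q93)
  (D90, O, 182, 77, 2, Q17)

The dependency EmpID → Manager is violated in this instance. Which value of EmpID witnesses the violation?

EmpID=2: 3 rows → Manager = Q17, Q17, Q17 ✓
EmpID=10: 1 row → Manager = Q17 ✓
EmpID=13: 3 rows → Manager = Q93, Q93, Q93 ✓
EmpID=9: 2 rows → Manager = Q74, Q74 ✓
EmpID=3: 1 row → Manager = Q23 ✓
EmpID=12: 2 rows → Manager = Q23, Q23 ✓
EmpID=7: 1 row → Manager = Q64 ✓
EmpID=1: 2 rows → Manager takes values {Q81, Q96} — violation
EmpID=14: 1 row → Manager = Q90 ✓
The only EmpID value with inconsistent Manager is EmpID=1.

1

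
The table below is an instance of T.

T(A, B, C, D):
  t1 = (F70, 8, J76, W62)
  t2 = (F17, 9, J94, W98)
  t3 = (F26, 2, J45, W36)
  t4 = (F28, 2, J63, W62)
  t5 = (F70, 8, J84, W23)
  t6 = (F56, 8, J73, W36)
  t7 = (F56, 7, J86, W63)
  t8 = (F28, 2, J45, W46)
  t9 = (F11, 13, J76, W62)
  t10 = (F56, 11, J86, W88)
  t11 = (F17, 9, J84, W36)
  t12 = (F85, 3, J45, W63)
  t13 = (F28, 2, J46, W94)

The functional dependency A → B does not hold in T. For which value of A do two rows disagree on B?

A=F70: rows 1, 5 → B = 8, 8 ✓
A=F17: rows 2, 11 → B = 9, 9 ✓
A=F26: row 3 → B = 2 ✓
A=F28: rows 4, 8, 13 → B = 2, 2, 2 ✓
A=F56: rows 6, 7, 10 → B takes values {8, 7, 11} — violation
A=F11: row 9 → B = 13 ✓
A=F85: row 12 → B = 3 ✓
The only A value with inconsistent B is A=F56.

F56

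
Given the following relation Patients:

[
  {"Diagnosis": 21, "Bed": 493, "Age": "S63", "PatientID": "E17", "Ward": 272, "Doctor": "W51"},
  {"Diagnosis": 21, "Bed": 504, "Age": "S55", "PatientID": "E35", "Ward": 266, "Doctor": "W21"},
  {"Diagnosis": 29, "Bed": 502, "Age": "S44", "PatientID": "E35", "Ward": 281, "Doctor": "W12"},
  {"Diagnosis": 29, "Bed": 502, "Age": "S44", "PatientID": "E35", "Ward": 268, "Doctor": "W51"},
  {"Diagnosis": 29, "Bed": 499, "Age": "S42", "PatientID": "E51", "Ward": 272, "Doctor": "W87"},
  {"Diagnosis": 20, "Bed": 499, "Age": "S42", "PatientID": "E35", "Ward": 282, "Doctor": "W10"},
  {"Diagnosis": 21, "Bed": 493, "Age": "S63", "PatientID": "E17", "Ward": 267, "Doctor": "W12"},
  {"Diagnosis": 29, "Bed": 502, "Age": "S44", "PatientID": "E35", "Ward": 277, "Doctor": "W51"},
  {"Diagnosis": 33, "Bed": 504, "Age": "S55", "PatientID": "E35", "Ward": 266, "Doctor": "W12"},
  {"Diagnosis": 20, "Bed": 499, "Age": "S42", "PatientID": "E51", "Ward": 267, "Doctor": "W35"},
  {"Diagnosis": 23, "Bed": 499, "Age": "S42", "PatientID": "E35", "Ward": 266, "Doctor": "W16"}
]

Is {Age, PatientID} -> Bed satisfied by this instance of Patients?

Yes

(Age=S63, PatientID=E17): 2 rows → Bed = 493, 493 ✓
(Age=S55, PatientID=E35): 2 rows → Bed = 504, 504 ✓
(Age=S44, PatientID=E35): 3 rows → Bed = 502, 502, 502 ✓
(Age=S42, PatientID=E51): 2 rows → Bed = 499, 499 ✓
(Age=S42, PatientID=E35): 2 rows → Bed = 499, 499 ✓
Every {Age, PatientID} value is associated with a single Bed value, so {Age, PatientID} -> Bed holds.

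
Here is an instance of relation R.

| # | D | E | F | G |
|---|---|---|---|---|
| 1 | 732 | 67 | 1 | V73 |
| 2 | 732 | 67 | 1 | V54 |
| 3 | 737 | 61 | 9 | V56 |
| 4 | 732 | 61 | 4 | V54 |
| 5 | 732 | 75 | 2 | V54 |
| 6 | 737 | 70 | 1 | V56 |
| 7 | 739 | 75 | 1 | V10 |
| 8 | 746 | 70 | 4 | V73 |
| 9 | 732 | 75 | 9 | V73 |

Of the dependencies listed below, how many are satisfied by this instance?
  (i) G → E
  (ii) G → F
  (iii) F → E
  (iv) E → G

(i) G → E: G=V73: rows 1, 8, 9 → E takes values {67, 70, 75} — violation; G=V54: rows 2, 4, 5 → E takes values {67, 61, 75} — violation; G=V56: rows 3, 6 → E takes values {61, 70} — violation — fails.
(ii) G → F: G=V73: rows 1, 8, 9 → F takes values {1, 4, 9} — violation; G=V54: rows 2, 4, 5 → F takes values {1, 4, 2} — violation; G=V56: rows 3, 6 → F takes values {9, 1} — violation — fails.
(iii) F → E: F=1: rows 1, 2, 6, 7 → E takes values {67, 70, 75} — violation; F=9: rows 3, 9 → E takes values {61, 75} — violation; F=4: rows 4, 8 → E takes values {61, 70} — violation — fails.
(iv) E → G: E=67: rows 1, 2 → G takes values {V73, V54} — violation; E=61: rows 3, 4 → G takes values {V56, V54} — violation; E=75: rows 5, 7, 9 → G takes values {V54, V10, V73} — violation; E=70: rows 6, 8 → G takes values {V56, V73} — violation — fails.
None of the 4 dependencies hold.

0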